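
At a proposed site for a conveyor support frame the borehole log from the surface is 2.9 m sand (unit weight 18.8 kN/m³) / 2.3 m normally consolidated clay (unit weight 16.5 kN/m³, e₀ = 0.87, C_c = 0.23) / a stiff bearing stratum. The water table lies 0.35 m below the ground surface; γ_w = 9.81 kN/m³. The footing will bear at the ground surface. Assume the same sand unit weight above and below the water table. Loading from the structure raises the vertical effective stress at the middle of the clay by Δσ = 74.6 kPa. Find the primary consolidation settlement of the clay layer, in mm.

S_c ≈ 135 mm

Mid-depth of clay below the ground surface: z = 2.9 + 2.3/2 = 4.05 m.
Total vertical stress at mid-clay: σ_v = 18.8×2.9 + 16.5×1.15 = 73.495 kPa.
Pore pressure: u = 9.81×(4.05 − 0.35) = 36.297 kPa.
Initial effective stress: σ'_0 = σ_v − u = 73.495 − 36.297 = 37.198 kPa.
Final effective stress: σ'_f = σ'_0 + Δσ = 37.198 + 74.6 = 111.8 kPa.
Normally consolidated clay, so the full stress increment lies on the virgin compression line:
S_c = C_c·H/(1+e₀)·log₁₀(σ'_f/σ'_0) = 0.23×2.3/(1+0.87)×log₁₀(111.8/37.198)
    = 0.28289 × 0.47792 = 0.1352 m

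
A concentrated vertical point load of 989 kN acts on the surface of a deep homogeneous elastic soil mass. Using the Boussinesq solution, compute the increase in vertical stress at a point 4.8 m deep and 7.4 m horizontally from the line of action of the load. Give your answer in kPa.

Boussinesq vertical stress below a point load on an elastic half-space:
Δσ_z = 3P/(2πz²) · [1 + (r/z)²]^(−5/2)
r/z = 7.4/4.8 = 1.5417; [1+(r/z)²]^(−5/2) = 0.047726.
Δσ_z = 3×989/(2π×4.8²) × 0.047726 = 20.495 × 0.047726 = 0.9781 kPa

Δσ_z ≈ 0.978 kPa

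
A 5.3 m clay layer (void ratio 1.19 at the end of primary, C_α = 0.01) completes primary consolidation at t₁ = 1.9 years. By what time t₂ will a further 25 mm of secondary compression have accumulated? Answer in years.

S_s = C_α·H/(1+e_p)·log₁₀(t₂/t₁) ⇒ log₁₀(t₂/t₁) = S_s·(1+e_p)/(C_α·H).
log₁₀(t₂/t₁) = 0.025 × (1+1.19) / (0.01×5.3) = 1.033
t₂ = t₁ × 10^1.033 = 1.9 × 10.79 = 20.5 years

t₂ ≈ 20.5 years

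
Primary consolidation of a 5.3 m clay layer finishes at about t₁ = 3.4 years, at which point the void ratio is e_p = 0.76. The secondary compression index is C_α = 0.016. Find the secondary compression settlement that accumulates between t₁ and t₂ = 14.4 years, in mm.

S_s ≈ 30.2 mm

Secondary compression: S_s = C_α·H/(1+e_p)·log₁₀(t₂/t₁)
S_s = 0.016×5.3/(1+0.76)×log₁₀(14.4/3.4)
    = 0.04818 × 0.6269 = 0.0302 m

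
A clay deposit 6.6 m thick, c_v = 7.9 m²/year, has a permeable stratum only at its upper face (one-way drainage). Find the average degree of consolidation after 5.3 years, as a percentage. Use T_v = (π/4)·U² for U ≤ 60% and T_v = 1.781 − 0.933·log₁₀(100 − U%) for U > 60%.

U ≈ 92.4 %

Drainage path length: H_d = H = 6.6 m (single drainage).
T_v = c_v·t/H_d² = 7.9×5.3/6.6² = 0.9612.
T_v = 0.9612 corresponds to the U > 60% branch:
U = 1 − 10^((1.781 − T_v)/0.933)/100 = 0.9244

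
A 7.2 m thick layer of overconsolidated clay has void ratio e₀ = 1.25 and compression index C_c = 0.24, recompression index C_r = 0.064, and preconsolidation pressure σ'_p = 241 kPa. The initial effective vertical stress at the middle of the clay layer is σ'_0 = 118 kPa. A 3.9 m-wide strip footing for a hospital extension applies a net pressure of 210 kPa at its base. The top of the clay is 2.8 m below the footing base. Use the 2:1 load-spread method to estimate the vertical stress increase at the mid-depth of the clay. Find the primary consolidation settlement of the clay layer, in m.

S_c ≈ 0.0458 m

Mid-depth of clay below the footing base: z = 2.8 + 7.2/2 = 6.4 m.
Stress increase at mid-clay by the 2:1 spreading method:
Δσ = qB/(B+z) = 210×3.9/(3.9+6.4) = 79.515 kPa
Final effective stress: σ'_f = 118 + 79.515 = 197.51 kPa.
σ'_f = 197.51 ≤ σ'_p = 241 kPa, so the clay remains overconsolidated and only the recompression index applies:
S_c = C_r·H/(1+e₀)·log₁₀(σ'_f/σ'_0) = 0.064×7.2/2.25×log₁₀(197.51/118)
    = 0.2048 × 0.22371 = 0.04582 m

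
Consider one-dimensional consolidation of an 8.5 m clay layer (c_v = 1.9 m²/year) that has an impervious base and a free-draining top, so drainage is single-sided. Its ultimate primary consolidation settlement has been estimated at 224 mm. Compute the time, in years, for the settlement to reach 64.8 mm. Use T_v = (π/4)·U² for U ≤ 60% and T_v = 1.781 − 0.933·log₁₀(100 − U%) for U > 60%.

Drainage path length: H_d = H = 8.5 m (single drainage).
U = S(t)/S_ult = 64.8/224 = 0.2893.
U ≤ 60%: T_v = (π/4)·U² = (π/4)×0.28929² = 0.065727.
t = T_v·H_d²/c_v = 0.065727×8.5²/1.9 = 2.499 years.

t ≈ 2.5 years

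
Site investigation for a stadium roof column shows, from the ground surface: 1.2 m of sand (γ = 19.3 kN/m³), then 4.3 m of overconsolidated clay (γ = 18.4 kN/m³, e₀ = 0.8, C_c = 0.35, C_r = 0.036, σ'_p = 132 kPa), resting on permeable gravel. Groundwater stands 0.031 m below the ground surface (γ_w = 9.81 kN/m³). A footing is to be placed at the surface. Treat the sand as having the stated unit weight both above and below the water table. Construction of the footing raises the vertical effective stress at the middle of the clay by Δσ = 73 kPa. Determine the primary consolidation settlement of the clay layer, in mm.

Mid-depth of clay below the ground surface: z = 1.2 + 4.3/2 = 3.35 m.
Total vertical stress at mid-clay: σ_v = 19.3×1.2 + 18.4×2.15 = 62.72 kPa.
Pore pressure: u = 9.81×(3.35 − 0.031) = 32.559 kPa.
Initial effective stress: σ'_0 = σ_v − u = 62.72 − 32.559 = 30.161 kPa.
Final effective stress: σ'_f = 30.161 + 73 = 103.16 kPa.
σ'_f = 103.16 ≤ σ'_p = 132 kPa, so the clay remains overconsolidated and only the recompression index applies:
S_c = C_r·H/(1+e₀)·log₁₀(σ'_f/σ'_0) = 0.036×4.3/1.8×log₁₀(103.16/30.161)
    = 0.086 × 0.53407 = 0.04593 m

S_c ≈ 45.9 mm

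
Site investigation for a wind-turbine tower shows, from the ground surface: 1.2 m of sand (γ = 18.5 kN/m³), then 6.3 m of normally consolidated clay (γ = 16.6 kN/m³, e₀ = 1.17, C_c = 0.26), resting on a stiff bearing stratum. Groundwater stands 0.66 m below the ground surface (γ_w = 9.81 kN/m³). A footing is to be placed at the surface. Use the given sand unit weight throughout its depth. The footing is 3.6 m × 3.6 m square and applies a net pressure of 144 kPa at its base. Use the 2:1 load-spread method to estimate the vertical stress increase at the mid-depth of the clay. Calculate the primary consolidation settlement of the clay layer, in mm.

S_c ≈ 187 mm

Mid-depth of clay below the ground surface: z = 1.2 + 6.3/2 = 4.35 m.
Total vertical stress at mid-clay: σ_v = 18.5×1.2 + 16.6×3.15 = 74.49 kPa.
Pore pressure: u = 9.81×(4.35 − 0.66) = 36.199 kPa.
Initial effective stress: σ'_0 = σ_v − u = 74.49 − 36.199 = 38.291 kPa.
Stress increase at mid-clay by the 2:1 spreading method:
Δσ = qBL/((B+z)(L+z)) = 144×3.6×3.6/((3.6+4.35)(3.6+4.35)) = 29.528 kPa
Final effective stress: σ'_f = σ'_0 + Δσ = 38.291 + 29.528 = 67.819 kPa.
Normally consolidated clay, so the full stress increment lies on the virgin compression line:
S_c = C_c·H/(1+e₀)·log₁₀(σ'_f/σ'_0) = 0.26×6.3/(1+1.17)×log₁₀(67.819/38.291)
    = 0.75484 × 0.24825 = 0.1874 m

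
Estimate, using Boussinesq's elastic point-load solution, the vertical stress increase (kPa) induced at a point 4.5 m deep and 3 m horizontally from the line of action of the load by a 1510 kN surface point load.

Δσ_z ≈ 14.2 kPa

Boussinesq vertical stress below a point load on an elastic half-space:
Δσ_z = 3P/(2πz²) · [1 + (r/z)²]^(−5/2)
r/z = 3/4.5 = 0.66667; [1+(r/z)²]^(−5/2) = 0.39879.
Δσ_z = 3×1510/(2π×4.5²) × 0.39879 = 35.604 × 0.39879 = 14.2 kPa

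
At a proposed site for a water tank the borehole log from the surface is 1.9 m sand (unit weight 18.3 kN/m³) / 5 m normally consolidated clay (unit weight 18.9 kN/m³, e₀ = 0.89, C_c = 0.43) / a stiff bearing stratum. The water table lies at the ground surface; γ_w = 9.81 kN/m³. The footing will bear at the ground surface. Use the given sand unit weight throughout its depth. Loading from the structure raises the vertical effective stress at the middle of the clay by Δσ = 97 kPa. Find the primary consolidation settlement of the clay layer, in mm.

S_c ≈ 618 mm

Mid-depth of clay below the ground surface: z = 1.9 + 5/2 = 4.4 m.
Total vertical stress at mid-clay: σ_v = 18.3×1.9 + 18.9×2.5 = 82.02 kPa.
Pore pressure: u = 9.81×(4.4 − 0) = 43.164 kPa.
Initial effective stress: σ'_0 = σ_v − u = 82.02 − 43.164 = 38.856 kPa.
Final effective stress: σ'_f = σ'_0 + Δσ = 38.856 + 97 = 135.86 kPa.
Normally consolidated clay, so the full stress increment lies on the virgin compression line:
S_c = C_c·H/(1+e₀)·log₁₀(σ'_f/σ'_0) = 0.43×5/(1+0.89)×log₁₀(135.86/38.856)
    = 1.1376 × 0.54363 = 0.6184 m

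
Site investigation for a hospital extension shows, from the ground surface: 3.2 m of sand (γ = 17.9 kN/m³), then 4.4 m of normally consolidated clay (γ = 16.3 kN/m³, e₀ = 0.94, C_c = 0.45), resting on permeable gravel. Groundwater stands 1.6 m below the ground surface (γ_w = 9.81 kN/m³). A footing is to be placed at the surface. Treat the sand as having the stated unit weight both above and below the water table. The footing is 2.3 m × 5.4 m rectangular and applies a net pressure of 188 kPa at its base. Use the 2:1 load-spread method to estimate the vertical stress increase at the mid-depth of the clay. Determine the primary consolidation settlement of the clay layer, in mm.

S_c ≈ 180 mm

Mid-depth of clay below the ground surface: z = 3.2 + 4.4/2 = 5.4 m.
Total vertical stress at mid-clay: σ_v = 17.9×3.2 + 16.3×2.2 = 93.14 kPa.
Pore pressure: u = 9.81×(5.4 − 1.6) = 37.278 kPa.
Initial effective stress: σ'_0 = σ_v − u = 93.14 − 37.278 = 55.862 kPa.
Stress increase at mid-clay by the 2:1 spreading method:
Δσ = qBL/((B+z)(L+z)) = 188×2.3×5.4/((2.3+5.4)(5.4+5.4)) = 28.078 kPa
Final effective stress: σ'_f = σ'_0 + Δσ = 55.862 + 28.078 = 83.94 kPa.
Normally consolidated clay, so the full stress increment lies on the virgin compression line:
S_c = C_c·H/(1+e₀)·log₁₀(σ'_f/σ'_0) = 0.45×4.4/(1+0.94)×log₁₀(83.94/55.862)
    = 1.0206 × 0.17685 = 0.1805 m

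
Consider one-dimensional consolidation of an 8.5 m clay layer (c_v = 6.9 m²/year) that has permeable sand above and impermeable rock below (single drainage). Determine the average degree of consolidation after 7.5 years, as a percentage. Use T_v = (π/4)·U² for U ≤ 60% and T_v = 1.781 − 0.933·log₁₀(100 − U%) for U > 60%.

Drainage path length: H_d = H = 8.5 m (single drainage).
T_v = c_v·t/H_d² = 6.9×7.5/8.5² = 0.71626.
T_v = 0.71626 corresponds to the U > 60% branch:
U = 1 − 10^((1.781 − T_v)/0.933)/100 = 0.8616

U ≈ 86.2 %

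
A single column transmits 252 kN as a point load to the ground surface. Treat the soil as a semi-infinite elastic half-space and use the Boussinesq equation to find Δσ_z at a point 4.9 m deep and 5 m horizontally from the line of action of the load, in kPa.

Boussinesq vertical stress below a point load on an elastic half-space:
Δσ_z = 3P/(2πz²) · [1 + (r/z)²]^(−5/2)
r/z = 5/4.9 = 1.0204; [1+(r/z)²]^(−5/2) = 0.16798.
Δσ_z = 3×252/(2π×4.9²) × 0.16798 = 5.0113 × 0.16798 = 0.8418 kPa

Δσ_z ≈ 0.842 kPa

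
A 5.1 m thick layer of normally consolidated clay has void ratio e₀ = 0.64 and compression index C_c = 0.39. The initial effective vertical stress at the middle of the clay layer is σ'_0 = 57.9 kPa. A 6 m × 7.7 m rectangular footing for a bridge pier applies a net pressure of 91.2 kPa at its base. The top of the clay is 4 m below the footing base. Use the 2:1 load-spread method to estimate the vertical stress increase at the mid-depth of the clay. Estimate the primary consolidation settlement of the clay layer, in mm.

S_c ≈ 180 mm

Mid-depth of clay below the footing base: z = 4 + 5.1/2 = 6.55 m.
Stress increase at mid-clay by the 2:1 spreading method:
Δσ = qBL/((B+z)(L+z)) = 91.2×6×7.7/((6+6.55)(7.7+6.55)) = 23.56 kPa
Final effective stress: σ'_f = σ'_0 + Δσ = 57.9 + 23.56 = 81.46 kPa.
Normally consolidated clay, so the full stress increment lies on the virgin compression line:
S_c = C_c·H/(1+e₀)·log₁₀(σ'_f/σ'_0) = 0.39×5.1/(1+0.64)×log₁₀(81.46/57.9)
    = 1.2128 × 0.14827 = 0.1798 m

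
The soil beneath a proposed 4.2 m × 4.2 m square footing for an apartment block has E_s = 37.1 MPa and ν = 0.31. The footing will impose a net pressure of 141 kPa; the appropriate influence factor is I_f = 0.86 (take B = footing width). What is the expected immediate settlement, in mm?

Immediate (elastic) settlement: S_e = q·B·(1−ν²)/E_s · I_f.
E_s = 37.1 MPa = 37100 kPa.
S_e = 141 × 4.2 × (1 − 0.31²) / 37100 × 0.86
    = 141 × 4.2 × 0.9039 / 37100 × 0.86
    = 0.01241 m = 12.41 mm

S_e ≈ 12.4 mm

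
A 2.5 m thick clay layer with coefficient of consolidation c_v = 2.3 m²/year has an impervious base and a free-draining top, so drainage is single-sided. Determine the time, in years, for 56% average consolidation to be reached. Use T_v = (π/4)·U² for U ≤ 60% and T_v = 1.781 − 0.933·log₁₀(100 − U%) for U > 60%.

t ≈ 0.669 years

Drainage path length: H_d = H = 2.5 m (single drainage).
U ≤ 60%: T_v = (π/4)·U² = (π/4)×0.56² = 0.2463.
t = T_v·H_d²/c_v = 0.2463×2.5²/2.3 = 0.6693 years.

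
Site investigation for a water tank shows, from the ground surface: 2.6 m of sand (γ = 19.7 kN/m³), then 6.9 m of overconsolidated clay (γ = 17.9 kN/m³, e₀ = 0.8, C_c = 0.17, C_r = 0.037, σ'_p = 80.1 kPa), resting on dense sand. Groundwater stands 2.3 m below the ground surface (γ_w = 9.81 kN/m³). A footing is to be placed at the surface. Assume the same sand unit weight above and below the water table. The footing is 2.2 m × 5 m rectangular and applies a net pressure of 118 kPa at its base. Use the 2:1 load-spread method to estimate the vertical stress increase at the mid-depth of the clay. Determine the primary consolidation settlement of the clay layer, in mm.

S_c ≈ 37.4 mm

Mid-depth of clay below the ground surface: z = 2.6 + 6.9/2 = 6.05 m.
Total vertical stress at mid-clay: σ_v = 19.7×2.6 + 17.9×3.45 = 112.97 kPa.
Pore pressure: u = 9.81×(6.05 − 2.3) = 36.788 kPa.
Initial effective stress: σ'_0 = σ_v − u = 112.97 − 36.788 = 76.182 kPa.
Stress increase at mid-clay by the 2:1 spreading method:
Δσ = qBL/((B+z)(L+z)) = 118×2.2×5/((2.2+6.05)(5+6.05)) = 14.238 kPa
Final effective stress: σ'_f = 76.182 + 14.238 = 90.42 kPa.
σ'_f = 90.42 > σ'_p = 80.1 kPa, so the stress path crosses the preconsolidation pressure — recompression up to σ'_p, then virgin compression beyond:
S_c = H/(1+e₀)·[C_r·log₁₀(σ'_p/σ'_0) + C_c·log₁₀(σ'_f/σ'_p)]
    = 6.9/1.8 × [0.037×log₁₀(80.1/76.182) + 0.17×log₁₀(90.42/80.1)]
    = 3.8333 × [0.00080587 + 0.0089474] = 0.03739 m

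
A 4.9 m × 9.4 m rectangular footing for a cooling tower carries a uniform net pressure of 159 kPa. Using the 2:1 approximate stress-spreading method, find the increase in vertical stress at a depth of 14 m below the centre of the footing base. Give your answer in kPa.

By the 2:1 method the load spreads at 1 horizontal : 2 vertical, so at depth z the loaded area has grown by z in each plan dimension:
Δσ = qBL/((B+z)(L+z)) = 159×4.9×9.4/((4.9+14)(9.4+14)) = 16.559 kPa

Δσ_z ≈ 16.6 kPa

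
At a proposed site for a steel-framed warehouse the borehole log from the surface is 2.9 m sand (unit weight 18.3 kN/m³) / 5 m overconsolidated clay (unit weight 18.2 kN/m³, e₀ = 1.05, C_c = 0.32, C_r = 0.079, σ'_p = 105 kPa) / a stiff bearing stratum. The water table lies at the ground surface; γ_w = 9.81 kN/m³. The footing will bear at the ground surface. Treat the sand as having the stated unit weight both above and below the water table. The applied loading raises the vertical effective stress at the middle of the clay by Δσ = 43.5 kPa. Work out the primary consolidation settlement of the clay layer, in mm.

Mid-depth of clay below the ground surface: z = 2.9 + 5/2 = 5.4 m.
Total vertical stress at mid-clay: σ_v = 18.3×2.9 + 18.2×2.5 = 98.57 kPa.
Pore pressure: u = 9.81×(5.4 − 0) = 52.974 kPa.
Initial effective stress: σ'_0 = σ_v − u = 98.57 − 52.974 = 45.596 kPa.
Final effective stress: σ'_f = 45.596 + 43.5 = 89.096 kPa.
σ'_f = 89.096 ≤ σ'_p = 105 kPa, so the clay remains overconsolidated and only the recompression index applies:
S_c = C_r·H/(1+e₀)·log₁₀(σ'_f/σ'_0) = 0.079×5/2.05×log₁₀(89.096/45.596)
    = 0.19268 × 0.29093 = 0.05606 m

S_c ≈ 56.1 mm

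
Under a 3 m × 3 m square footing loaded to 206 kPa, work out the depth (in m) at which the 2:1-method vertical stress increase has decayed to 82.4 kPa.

2:1 spreading — at depth z the loaded area has grown by z in each plan dimension:
qB²/(B+z)² = Δσ_z ⇒ z = B(√(q/Δσ_z) − 1) = 3×(√(206/82.4) − 1) = 1.743 m

z ≈ 1.74 m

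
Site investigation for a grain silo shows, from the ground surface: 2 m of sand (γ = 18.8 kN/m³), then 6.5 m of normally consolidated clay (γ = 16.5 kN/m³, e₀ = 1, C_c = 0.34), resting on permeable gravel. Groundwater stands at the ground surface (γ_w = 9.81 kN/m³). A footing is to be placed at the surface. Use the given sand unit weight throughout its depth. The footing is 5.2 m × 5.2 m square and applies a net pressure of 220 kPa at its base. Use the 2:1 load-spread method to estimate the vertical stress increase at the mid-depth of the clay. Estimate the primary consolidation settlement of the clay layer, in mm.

Mid-depth of clay below the ground surface: z = 2 + 6.5/2 = 5.25 m.
Total vertical stress at mid-clay: σ_v = 18.8×2 + 16.5×3.25 = 91.225 kPa.
Pore pressure: u = 9.81×(5.25 − 0) = 51.503 kPa.
Initial effective stress: σ'_0 = σ_v − u = 91.225 − 51.503 = 39.722 kPa.
Stress increase at mid-clay by the 2:1 spreading method:
Δσ = qBL/((B+z)(L+z)) = 220×5.2×5.2/((5.2+5.25)(5.2+5.25)) = 54.475 kPa
Final effective stress: σ'_f = σ'_0 + Δσ = 39.722 + 54.475 = 94.197 kPa.
Normally consolidated clay, so the full stress increment lies on the virgin compression line:
S_c = C_c·H/(1+e₀)·log₁₀(σ'_f/σ'_0) = 0.34×6.5/(1+1)×log₁₀(94.197/39.722)
    = 1.105 × 0.37501 = 0.4144 m

S_c ≈ 414 mm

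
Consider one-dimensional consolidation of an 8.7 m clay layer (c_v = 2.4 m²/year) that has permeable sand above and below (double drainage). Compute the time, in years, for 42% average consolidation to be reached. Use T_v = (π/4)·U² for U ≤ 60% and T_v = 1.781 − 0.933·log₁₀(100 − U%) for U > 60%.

Drainage path length: H_d = H/2 = 4.35 m (double drainage).
U ≤ 60%: T_v = (π/4)·U² = (π/4)×0.42² = 0.13854.
t = T_v·H_d²/c_v = 0.13854×4.35²/2.4 = 1.092 years.

t ≈ 1.09 years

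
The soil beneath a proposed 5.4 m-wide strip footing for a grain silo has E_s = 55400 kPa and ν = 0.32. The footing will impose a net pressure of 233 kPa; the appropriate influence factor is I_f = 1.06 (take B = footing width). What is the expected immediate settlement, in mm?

Immediate (elastic) settlement: S_e = q·B·(1−ν²)/E_s · I_f.
S_e = 233 × 5.4 × (1 − 0.32²) / 55400 × 1.06
    = 233 × 5.4 × 0.8976 / 55400 × 1.06
    = 0.02161 m = 21.61 mm

S_e ≈ 21.6 mm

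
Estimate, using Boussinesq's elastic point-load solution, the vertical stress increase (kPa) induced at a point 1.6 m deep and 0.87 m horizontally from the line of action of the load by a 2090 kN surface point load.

Boussinesq vertical stress below a point load on an elastic half-space:
Δσ_z = 3P/(2πz²) · [1 + (r/z)²]^(−5/2)
r/z = 0.87/1.6 = 0.54375; [1+(r/z)²]^(−5/2) = 0.52332.
Δσ_z = 3×2090/(2π×1.6²) × 0.52332 = 389.81 × 0.52332 = 204 kPa

Δσ_z ≈ 204 kPa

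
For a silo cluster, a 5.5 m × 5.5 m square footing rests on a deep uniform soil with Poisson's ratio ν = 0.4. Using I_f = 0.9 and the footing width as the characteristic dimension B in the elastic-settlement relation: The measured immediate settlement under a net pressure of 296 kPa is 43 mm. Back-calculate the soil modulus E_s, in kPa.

E_s ≈ 28600 kPa

S_e = q·B·(1−ν²)/E_s · I_f  ⇒  E_s = q·B·(1−ν²)·I_f / S_e.
E_s = 296 × 5.5 × 0.84 × 0.9 / 0.043 = 28620 kPa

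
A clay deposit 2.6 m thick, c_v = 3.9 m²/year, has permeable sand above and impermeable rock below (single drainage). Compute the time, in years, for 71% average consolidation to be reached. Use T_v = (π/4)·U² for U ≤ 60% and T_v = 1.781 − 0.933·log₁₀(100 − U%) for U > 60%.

Drainage path length: H_d = H = 2.6 m (single drainage).
U > 60%: T_v = 1.781 − 0.933·log₁₀(100 − 71) = 0.41658.
t = T_v·H_d²/c_v = 0.41658×2.6²/3.9 = 0.7221 years.

t ≈ 0.722 years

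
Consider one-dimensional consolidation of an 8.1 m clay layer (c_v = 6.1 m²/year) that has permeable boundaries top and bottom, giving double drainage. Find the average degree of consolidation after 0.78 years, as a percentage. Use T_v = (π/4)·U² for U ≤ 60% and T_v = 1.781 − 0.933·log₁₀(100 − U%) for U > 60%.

Drainage path length: H_d = H/2 = 4.05 m (double drainage).
T_v = c_v·t/H_d² = 6.1×0.78/4.05² = 0.29008.
T_v = 0.29008 corresponds to the U > 60% branch:
U = 1 − 10^((1.781 − T_v)/0.933)/100 = 0.6037

U ≈ 60.4 %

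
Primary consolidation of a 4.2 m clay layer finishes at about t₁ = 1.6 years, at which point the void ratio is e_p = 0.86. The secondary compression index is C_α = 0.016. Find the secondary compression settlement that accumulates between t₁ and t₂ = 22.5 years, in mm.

S_s ≈ 41.5 mm

Secondary compression: S_s = C_α·H/(1+e_p)·log₁₀(t₂/t₁)
S_s = 0.016×4.2/(1+0.86)×log₁₀(22.5/1.6)
    = 0.03613 × 1.148 = 0.04148 m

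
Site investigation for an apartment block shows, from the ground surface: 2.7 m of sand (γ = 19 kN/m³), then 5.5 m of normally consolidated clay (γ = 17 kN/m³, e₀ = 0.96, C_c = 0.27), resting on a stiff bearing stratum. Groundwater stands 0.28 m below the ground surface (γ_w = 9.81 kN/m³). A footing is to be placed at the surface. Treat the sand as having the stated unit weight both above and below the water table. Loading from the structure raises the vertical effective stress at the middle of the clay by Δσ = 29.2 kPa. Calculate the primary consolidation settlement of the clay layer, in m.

Mid-depth of clay below the ground surface: z = 2.7 + 5.5/2 = 5.45 m.
Total vertical stress at mid-clay: σ_v = 19×2.7 + 17×2.75 = 98.05 kPa.
Pore pressure: u = 9.81×(5.45 − 0.28) = 50.718 kPa.
Initial effective stress: σ'_0 = σ_v − u = 98.05 − 50.718 = 47.332 kPa.
Final effective stress: σ'_f = σ'_0 + Δσ = 47.332 + 29.2 = 76.532 kPa.
Normally consolidated clay, so the full stress increment lies on the virgin compression line:
S_c = C_c·H/(1+e₀)·log₁₀(σ'_f/σ'_0) = 0.27×5.5/(1+0.96)×log₁₀(76.532/47.332)
    = 0.75765 × 0.20869 = 0.1581 m

S_c ≈ 0.158 m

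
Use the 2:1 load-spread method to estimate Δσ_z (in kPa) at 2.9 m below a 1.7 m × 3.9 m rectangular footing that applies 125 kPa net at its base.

Δσ_z ≈ 26.5 kPa

By the 2:1 method the load spreads at 1 horizontal : 2 vertical, so at depth z the loaded area has grown by z in each plan dimension:
Δσ = qBL/((B+z)(L+z)) = 125×1.7×3.9/((1.7+2.9)(3.9+2.9)) = 26.495 kPa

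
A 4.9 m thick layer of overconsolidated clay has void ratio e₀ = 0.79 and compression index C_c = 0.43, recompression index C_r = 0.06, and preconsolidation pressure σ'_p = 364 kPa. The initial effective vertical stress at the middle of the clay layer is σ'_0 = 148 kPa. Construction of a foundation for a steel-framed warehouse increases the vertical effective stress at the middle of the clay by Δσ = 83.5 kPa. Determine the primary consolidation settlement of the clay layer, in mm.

Final effective stress: σ'_f = 148 + 83.5 = 231.5 kPa.
σ'_f = 231.5 ≤ σ'_p = 364 kPa, so the clay remains overconsolidated and only the recompression index applies:
S_c = C_r·H/(1+e₀)·log₁₀(σ'_f/σ'_0) = 0.06×4.9/1.79×log₁₀(231.5/148)
    = 0.16424 × 0.19429 = 0.03191 m

S_c ≈ 31.9 mm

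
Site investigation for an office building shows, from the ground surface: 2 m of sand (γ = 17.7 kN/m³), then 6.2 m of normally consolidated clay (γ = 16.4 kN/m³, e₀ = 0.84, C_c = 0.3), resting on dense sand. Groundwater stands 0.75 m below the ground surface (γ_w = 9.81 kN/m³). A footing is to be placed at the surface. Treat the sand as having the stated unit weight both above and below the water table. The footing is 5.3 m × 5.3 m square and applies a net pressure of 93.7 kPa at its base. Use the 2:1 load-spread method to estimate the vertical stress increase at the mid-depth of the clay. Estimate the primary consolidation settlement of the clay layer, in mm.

S_c ≈ 195 mm

Mid-depth of clay below the ground surface: z = 2 + 6.2/2 = 5.1 m.
Total vertical stress at mid-clay: σ_v = 17.7×2 + 16.4×3.1 = 86.24 kPa.
Pore pressure: u = 9.81×(5.1 − 0.75) = 42.673 kPa.
Initial effective stress: σ'_0 = σ_v − u = 86.24 − 42.673 = 43.567 kPa.
Stress increase at mid-clay by the 2:1 spreading method:
Δσ = qBL/((B+z)(L+z)) = 93.7×5.3×5.3/((5.3+5.1)(5.3+5.1)) = 24.335 kPa
Final effective stress: σ'_f = σ'_0 + Δσ = 43.567 + 24.335 = 67.902 kPa.
Normally consolidated clay, so the full stress increment lies on the virgin compression line:
S_c = C_c·H/(1+e₀)·log₁₀(σ'_f/σ'_0) = 0.3×6.2/(1+0.84)×log₁₀(67.902/43.567)
    = 1.0109 × 0.19272 = 0.1948 m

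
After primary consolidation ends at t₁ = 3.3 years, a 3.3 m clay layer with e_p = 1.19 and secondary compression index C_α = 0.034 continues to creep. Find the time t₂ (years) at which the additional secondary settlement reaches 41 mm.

S_s = C_α·H/(1+e_p)·log₁₀(t₂/t₁) ⇒ log₁₀(t₂/t₁) = S_s·(1+e_p)/(C_α·H).
log₁₀(t₂/t₁) = 0.041 × (1+1.19) / (0.034×3.3) = 0.8003
t₂ = t₁ × 10^0.8003 = 3.3 × 6.313 = 20.83 years

t₂ ≈ 20.8 years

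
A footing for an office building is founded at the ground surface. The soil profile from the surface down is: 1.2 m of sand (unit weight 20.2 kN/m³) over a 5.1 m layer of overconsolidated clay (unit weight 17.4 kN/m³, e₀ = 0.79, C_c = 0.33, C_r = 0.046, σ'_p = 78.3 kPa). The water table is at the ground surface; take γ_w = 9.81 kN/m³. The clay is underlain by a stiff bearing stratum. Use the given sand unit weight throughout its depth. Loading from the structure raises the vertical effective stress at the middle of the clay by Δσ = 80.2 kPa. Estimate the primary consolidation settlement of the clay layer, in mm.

S_c ≈ 197 mm

Mid-depth of clay below the ground surface: z = 1.2 + 5.1/2 = 3.75 m.
Total vertical stress at mid-clay: σ_v = 20.2×1.2 + 17.4×2.55 = 68.61 kPa.
Pore pressure: u = 9.81×(3.75 − 0) = 36.788 kPa.
Initial effective stress: σ'_0 = σ_v − u = 68.61 − 36.788 = 31.822 kPa.
Final effective stress: σ'_f = 31.822 + 80.2 = 112.02 kPa.
σ'_f = 112.02 > σ'_p = 78.3 kPa, so the stress path crosses the preconsolidation pressure — recompression up to σ'_p, then virgin compression beyond:
S_c = H/(1+e₀)·[C_r·log₁₀(σ'_p/σ'_0) + C_c·log₁₀(σ'_f/σ'_p)]
    = 5.1/1.79 × [0.046×log₁₀(78.3/31.822) + 0.33×log₁₀(112.02/78.3)]
    = 2.8492 × [0.017988 + 0.051326] = 0.1975 m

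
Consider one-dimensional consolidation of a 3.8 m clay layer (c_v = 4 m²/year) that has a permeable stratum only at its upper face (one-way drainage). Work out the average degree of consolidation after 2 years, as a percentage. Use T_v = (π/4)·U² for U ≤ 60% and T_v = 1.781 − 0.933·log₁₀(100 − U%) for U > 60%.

U ≈ 79.3 %

Drainage path length: H_d = H = 3.8 m (single drainage).
T_v = c_v·t/H_d² = 4×2/3.8² = 0.55402.
T_v = 0.55402 corresponds to the U > 60% branch:
U = 1 − 10^((1.781 − T_v)/0.933)/100 = 0.7934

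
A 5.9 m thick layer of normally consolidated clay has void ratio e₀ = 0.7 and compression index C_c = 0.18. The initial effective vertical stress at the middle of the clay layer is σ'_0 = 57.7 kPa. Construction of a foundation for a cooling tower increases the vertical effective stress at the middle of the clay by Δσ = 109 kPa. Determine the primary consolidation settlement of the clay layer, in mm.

S_c ≈ 288 mm

Final effective stress: σ'_f = σ'_0 + Δσ = 57.7 + 109 = 166.7 kPa.
Normally consolidated clay, so the full stress increment lies on the virgin compression line:
S_c = C_c·H/(1+e₀)·log₁₀(σ'_f/σ'_0) = 0.18×5.9/(1+0.7)×log₁₀(166.7/57.7)
    = 0.62471 × 0.46076 = 0.2878 m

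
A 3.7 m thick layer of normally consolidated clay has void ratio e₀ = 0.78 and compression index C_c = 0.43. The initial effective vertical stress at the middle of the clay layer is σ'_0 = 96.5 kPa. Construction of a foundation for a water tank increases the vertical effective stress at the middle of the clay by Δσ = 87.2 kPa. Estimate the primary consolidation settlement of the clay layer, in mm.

S_c ≈ 250 mm

Final effective stress: σ'_f = σ'_0 + Δσ = 96.5 + 87.2 = 183.7 kPa.
Normally consolidated clay, so the full stress increment lies on the virgin compression line:
S_c = C_c·H/(1+e₀)·log₁₀(σ'_f/σ'_0) = 0.43×3.7/(1+0.78)×log₁₀(183.7/96.5)
    = 0.89382 × 0.27958 = 0.2499 m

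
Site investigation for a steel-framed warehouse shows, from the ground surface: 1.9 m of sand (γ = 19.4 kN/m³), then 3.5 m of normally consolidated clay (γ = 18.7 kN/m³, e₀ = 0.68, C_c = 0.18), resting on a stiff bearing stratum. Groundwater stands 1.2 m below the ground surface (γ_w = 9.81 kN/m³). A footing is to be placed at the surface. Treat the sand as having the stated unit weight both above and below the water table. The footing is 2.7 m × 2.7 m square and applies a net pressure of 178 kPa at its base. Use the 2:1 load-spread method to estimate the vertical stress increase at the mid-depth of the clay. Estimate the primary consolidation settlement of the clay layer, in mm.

Mid-depth of clay below the ground surface: z = 1.9 + 3.5/2 = 3.65 m.
Total vertical stress at mid-clay: σ_v = 19.4×1.9 + 18.7×1.75 = 69.585 kPa.
Pore pressure: u = 9.81×(3.65 − 1.2) = 24.035 kPa.
Initial effective stress: σ'_0 = σ_v − u = 69.585 − 24.035 = 45.55 kPa.
Stress increase at mid-clay by the 2:1 spreading method:
Δσ = qBL/((B+z)(L+z)) = 178×2.7×2.7/((2.7+3.65)(2.7+3.65)) = 32.181 kPa
Final effective stress: σ'_f = σ'_0 + Δσ = 45.55 + 32.181 = 77.731 kPa.
Normally consolidated clay, so the full stress increment lies on the virgin compression line:
S_c = C_c·H/(1+e₀)·log₁₀(σ'_f/σ'_0) = 0.18×3.5/(1+0.68)×log₁₀(77.731/45.55)
    = 0.375 × 0.23211 = 0.08704 m

S_c ≈ 87 mm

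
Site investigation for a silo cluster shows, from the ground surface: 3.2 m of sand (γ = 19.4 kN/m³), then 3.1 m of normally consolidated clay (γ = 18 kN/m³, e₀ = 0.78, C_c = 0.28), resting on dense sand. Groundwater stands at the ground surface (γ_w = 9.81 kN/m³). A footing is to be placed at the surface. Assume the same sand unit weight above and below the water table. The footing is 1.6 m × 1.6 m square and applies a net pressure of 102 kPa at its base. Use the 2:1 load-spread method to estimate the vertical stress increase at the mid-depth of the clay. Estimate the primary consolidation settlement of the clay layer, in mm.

Mid-depth of clay below the ground surface: z = 3.2 + 3.1/2 = 4.75 m.
Total vertical stress at mid-clay: σ_v = 19.4×3.2 + 18×1.55 = 89.98 kPa.
Pore pressure: u = 9.81×(4.75 − 0) = 46.598 kPa.
Initial effective stress: σ'_0 = σ_v − u = 89.98 − 46.598 = 43.382 kPa.
Stress increase at mid-clay by the 2:1 spreading method:
Δσ = qBL/((B+z)(L+z)) = 102×1.6×1.6/((1.6+4.75)(1.6+4.75)) = 6.4758 kPa
Final effective stress: σ'_f = σ'_0 + Δσ = 43.382 + 6.4758 = 49.858 kPa.
Normally consolidated clay, so the full stress increment lies on the virgin compression line:
S_c = C_c·H/(1+e₀)·log₁₀(σ'_f/σ'_0) = 0.28×3.1/(1+0.78)×log₁₀(49.858/43.382)
    = 0.48764 × 0.060425 = 0.02947 m

S_c ≈ 29.5 mm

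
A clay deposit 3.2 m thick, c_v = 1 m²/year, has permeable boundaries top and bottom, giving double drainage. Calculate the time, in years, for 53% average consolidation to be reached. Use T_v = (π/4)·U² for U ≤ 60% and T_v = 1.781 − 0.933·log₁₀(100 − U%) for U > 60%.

t ≈ 0.565 years

Drainage path length: H_d = H/2 = 1.6 m (double drainage).
U ≤ 60%: T_v = (π/4)·U² = (π/4)×0.53² = 0.22062.
t = T_v·H_d²/c_v = 0.22062×1.6²/1 = 0.5648 years.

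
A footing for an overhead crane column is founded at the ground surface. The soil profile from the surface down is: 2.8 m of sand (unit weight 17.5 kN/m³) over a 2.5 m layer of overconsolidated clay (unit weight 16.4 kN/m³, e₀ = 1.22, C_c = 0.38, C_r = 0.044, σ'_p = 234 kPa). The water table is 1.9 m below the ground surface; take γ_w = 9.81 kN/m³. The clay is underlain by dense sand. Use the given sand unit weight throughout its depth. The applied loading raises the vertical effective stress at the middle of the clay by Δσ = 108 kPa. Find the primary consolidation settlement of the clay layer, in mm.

S_c ≈ 25.2 mm

Mid-depth of clay below the ground surface: z = 2.8 + 2.5/2 = 4.05 m.
Total vertical stress at mid-clay: σ_v = 17.5×2.8 + 16.4×1.25 = 69.5 kPa.
Pore pressure: u = 9.81×(4.05 − 1.9) = 21.091 kPa.
Initial effective stress: σ'_0 = σ_v − u = 69.5 − 21.091 = 48.409 kPa.
Final effective stress: σ'_f = 48.409 + 108 = 156.41 kPa.
σ'_f = 156.41 ≤ σ'_p = 234 kPa, so the clay remains overconsolidated and only the recompression index applies:
S_c = C_r·H/(1+e₀)·log₁₀(σ'_f/σ'_0) = 0.044×2.5/2.22×log₁₀(156.41/48.409)
    = 0.049548 × 0.50934 = 0.02524 m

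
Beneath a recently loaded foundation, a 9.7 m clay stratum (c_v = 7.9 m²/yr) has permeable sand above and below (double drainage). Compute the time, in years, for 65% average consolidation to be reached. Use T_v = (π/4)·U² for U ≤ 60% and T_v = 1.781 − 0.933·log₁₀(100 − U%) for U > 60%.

t ≈ 1.01 years

Drainage path length: H_d = H/2 = 4.85 m (double drainage).
U > 60%: T_v = 1.781 − 0.933·log₁₀(100 − 65) = 0.34038.
t = T_v·H_d²/c_v = 0.34038×4.85²/7.9 = 1.013 years.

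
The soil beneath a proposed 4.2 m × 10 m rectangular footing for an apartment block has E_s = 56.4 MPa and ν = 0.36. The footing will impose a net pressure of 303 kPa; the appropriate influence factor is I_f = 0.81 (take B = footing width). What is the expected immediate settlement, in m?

S_e ≈ 0.0159 m

Immediate (elastic) settlement: S_e = q·B·(1−ν²)/E_s · I_f.
E_s = 56.4 MPa = 56400 kPa.
S_e = 303 × 4.2 × (1 − 0.36²) / 56400 × 0.81
    = 303 × 4.2 × 0.8704 / 56400 × 0.81
    = 0.01591 m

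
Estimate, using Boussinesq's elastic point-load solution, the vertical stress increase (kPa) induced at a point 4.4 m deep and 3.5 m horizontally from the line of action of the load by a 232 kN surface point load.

Boussinesq vertical stress below a point load on an elastic half-space:
Δσ_z = 3P/(2πz²) · [1 + (r/z)²]^(−5/2)
r/z = 3.5/4.4 = 0.79545; [1+(r/z)²]^(−5/2) = 0.29356.
Δσ_z = 3×232/(2π×4.4²) × 0.29356 = 5.7217 × 0.29356 = 1.68 kPa

Δσ_z ≈ 1.68 kPa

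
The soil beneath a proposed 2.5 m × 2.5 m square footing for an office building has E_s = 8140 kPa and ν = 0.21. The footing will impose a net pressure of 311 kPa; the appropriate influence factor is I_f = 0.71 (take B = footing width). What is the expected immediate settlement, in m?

Immediate (elastic) settlement: S_e = q·B·(1−ν²)/E_s · I_f.
S_e = 311 × 2.5 × (1 − 0.21²) / 8140 × 0.71
    = 311 × 2.5 × 0.9559 / 8140 × 0.71
    = 0.06483 m

S_e ≈ 0.0648 m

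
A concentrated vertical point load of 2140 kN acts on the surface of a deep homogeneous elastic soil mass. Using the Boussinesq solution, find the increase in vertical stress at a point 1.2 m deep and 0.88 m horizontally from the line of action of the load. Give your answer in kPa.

Boussinesq vertical stress below a point load on an elastic half-space:
Δσ_z = 3P/(2πz²) · [1 + (r/z)²]^(−5/2)
r/z = 0.88/1.2 = 0.73333; [1+(r/z)²]^(−5/2) = 0.34101.
Δσ_z = 3×2140/(2π×1.2²) × 0.34101 = 709.57 × 0.34101 = 242 kPa

Δσ_z ≈ 242 kPa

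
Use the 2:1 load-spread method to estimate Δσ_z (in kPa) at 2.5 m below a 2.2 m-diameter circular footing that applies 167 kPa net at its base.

Δσ_z ≈ 36.6 kPa

By the 2:1 method the load spreads at 1 horizontal : 2 vertical, so at depth z the loaded area has grown by z in each plan dimension:
Δσ ≈ qD²/(D+z)² = 167×2.2²/(2.2+2.5)² = 36.59 kPa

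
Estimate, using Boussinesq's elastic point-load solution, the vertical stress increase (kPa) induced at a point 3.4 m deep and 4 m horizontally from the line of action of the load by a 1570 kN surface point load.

Δσ_z ≈ 7.39 kPa

Boussinesq vertical stress below a point load on an elastic half-space:
Δσ_z = 3P/(2πz²) · [1 + (r/z)²]^(−5/2)
r/z = 4/3.4 = 1.1765; [1+(r/z)²]^(−5/2) = 0.11395.
Δσ_z = 3×1570/(2π×3.4²) × 0.11395 = 64.846 × 0.11395 = 7.389 kPa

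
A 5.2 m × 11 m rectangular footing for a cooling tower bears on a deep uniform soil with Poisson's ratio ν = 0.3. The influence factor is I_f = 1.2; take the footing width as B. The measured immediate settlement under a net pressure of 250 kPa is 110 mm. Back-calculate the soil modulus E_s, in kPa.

E_s ≈ 12900 kPa

S_e = q·B·(1−ν²)/E_s · I_f  ⇒  E_s = q·B·(1−ν²)·I_f / S_e.
E_s = 250 × 5.2 × 0.91 × 1.2 / 0.11 = 12910 kPa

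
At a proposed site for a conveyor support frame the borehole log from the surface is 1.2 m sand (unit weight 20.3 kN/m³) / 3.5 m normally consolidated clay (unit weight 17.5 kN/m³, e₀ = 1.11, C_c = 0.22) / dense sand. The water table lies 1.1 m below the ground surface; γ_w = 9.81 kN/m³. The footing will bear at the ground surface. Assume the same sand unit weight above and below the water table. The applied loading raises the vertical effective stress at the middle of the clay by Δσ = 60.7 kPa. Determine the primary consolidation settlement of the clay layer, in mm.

S_c ≈ 154 mm

Mid-depth of clay below the ground surface: z = 1.2 + 3.5/2 = 2.95 m.
Total vertical stress at mid-clay: σ_v = 20.3×1.2 + 17.5×1.75 = 54.985 kPa.
Pore pressure: u = 9.81×(2.95 − 1.1) = 18.149 kPa.
Initial effective stress: σ'_0 = σ_v − u = 54.985 − 18.149 = 36.836 kPa.
Final effective stress: σ'_f = σ'_0 + Δσ = 36.836 + 60.7 = 97.536 kPa.
Normally consolidated clay, so the full stress increment lies on the virgin compression line:
S_c = C_c·H/(1+e₀)·log₁₀(σ'_f/σ'_0) = 0.22×3.5/(1+1.11)×log₁₀(97.536/36.836)
    = 0.36493 × 0.42289 = 0.1543 m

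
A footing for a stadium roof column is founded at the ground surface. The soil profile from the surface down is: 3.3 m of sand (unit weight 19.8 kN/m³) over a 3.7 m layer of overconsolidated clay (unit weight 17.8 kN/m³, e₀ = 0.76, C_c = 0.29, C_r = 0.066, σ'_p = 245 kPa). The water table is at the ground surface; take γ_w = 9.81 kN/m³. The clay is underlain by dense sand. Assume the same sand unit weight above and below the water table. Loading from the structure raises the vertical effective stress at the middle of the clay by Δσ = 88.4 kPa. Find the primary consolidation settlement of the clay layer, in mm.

S_c ≈ 63.1 mm

Mid-depth of clay below the ground surface: z = 3.3 + 3.7/2 = 5.15 m.
Total vertical stress at mid-clay: σ_v = 19.8×3.3 + 17.8×1.85 = 98.27 kPa.
Pore pressure: u = 9.81×(5.15 − 0) = 50.522 kPa.
Initial effective stress: σ'_0 = σ_v − u = 98.27 − 50.522 = 47.748 kPa.
Final effective stress: σ'_f = 47.748 + 88.4 = 136.15 kPa.
σ'_f = 136.15 ≤ σ'_p = 245 kPa, so the clay remains overconsolidated and only the recompression index applies:
S_c = C_r·H/(1+e₀)·log₁₀(σ'_f/σ'_0) = 0.066×3.7/1.76×log₁₀(136.15/47.748)
    = 0.13875 × 0.45506 = 0.06314 m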